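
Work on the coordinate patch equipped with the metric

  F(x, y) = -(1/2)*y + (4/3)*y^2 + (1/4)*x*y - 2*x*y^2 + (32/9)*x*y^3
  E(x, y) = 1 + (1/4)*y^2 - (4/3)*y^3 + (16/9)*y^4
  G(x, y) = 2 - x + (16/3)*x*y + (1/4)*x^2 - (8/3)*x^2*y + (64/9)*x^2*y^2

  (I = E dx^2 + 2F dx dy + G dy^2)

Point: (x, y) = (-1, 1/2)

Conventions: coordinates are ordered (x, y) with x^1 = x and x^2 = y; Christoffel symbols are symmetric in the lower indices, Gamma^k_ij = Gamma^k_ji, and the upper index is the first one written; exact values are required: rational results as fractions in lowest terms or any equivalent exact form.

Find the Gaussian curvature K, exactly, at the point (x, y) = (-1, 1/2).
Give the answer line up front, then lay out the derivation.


Answer: K = -14400/22201

E = 145/144, F = 1/72, G = 37/36, EG - F^2 = 149/144 at the point
E_x = 0, E_y = 5/36, F_x = 5/72, F_y = -1/12, G_x = 5/18, G_y = -8/9
E_yy = 11/6, F_xy = 11/12, G_xx = 25/18
Brioschi: K = (det M1 - det M2) / (EG - F^2)^2 with the standard first/second-derivative matrices M1, M2.
M1 = [[-E_yy/2 + F_xy - G_xx/2, E_x/2, F_x - E_y/2], [F_y - G_x/2, E, F], [G_y/2, F, G]] = [[-25/36, 0, 0], [-2/9, 145/144, 1/72], [-4/9, 1/72, 37/36]]; det M1 = -3725/5184
M2 = [[0, E_y/2, G_x/2], [E_y/2, E, F], [G_x/2, F, G]] = [[0, 5/72, 5/36], [5/72, 145/144, 1/72], [5/36, 1/72, 37/36]]; det M2 = -125/5184
det M1 - det M2 = -25/36; K = -25/36 / (149/144)^2 = -14400/22201


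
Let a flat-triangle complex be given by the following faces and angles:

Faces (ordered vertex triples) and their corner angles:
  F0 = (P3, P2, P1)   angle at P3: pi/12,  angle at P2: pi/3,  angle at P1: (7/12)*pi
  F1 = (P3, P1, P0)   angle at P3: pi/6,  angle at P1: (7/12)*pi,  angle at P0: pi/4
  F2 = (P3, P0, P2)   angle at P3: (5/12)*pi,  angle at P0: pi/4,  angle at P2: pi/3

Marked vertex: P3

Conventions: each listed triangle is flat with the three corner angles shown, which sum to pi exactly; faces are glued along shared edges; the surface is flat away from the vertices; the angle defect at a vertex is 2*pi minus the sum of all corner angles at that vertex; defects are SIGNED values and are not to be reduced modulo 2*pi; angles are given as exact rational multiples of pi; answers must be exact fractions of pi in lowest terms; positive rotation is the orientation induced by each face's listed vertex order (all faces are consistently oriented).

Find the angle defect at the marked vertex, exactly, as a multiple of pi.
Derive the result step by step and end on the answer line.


Sum of corner angles at P3: (2/3)*pi
defect = 2*pi - (2/3)*pi

Answer: defect(P3) = (4/3)*pi


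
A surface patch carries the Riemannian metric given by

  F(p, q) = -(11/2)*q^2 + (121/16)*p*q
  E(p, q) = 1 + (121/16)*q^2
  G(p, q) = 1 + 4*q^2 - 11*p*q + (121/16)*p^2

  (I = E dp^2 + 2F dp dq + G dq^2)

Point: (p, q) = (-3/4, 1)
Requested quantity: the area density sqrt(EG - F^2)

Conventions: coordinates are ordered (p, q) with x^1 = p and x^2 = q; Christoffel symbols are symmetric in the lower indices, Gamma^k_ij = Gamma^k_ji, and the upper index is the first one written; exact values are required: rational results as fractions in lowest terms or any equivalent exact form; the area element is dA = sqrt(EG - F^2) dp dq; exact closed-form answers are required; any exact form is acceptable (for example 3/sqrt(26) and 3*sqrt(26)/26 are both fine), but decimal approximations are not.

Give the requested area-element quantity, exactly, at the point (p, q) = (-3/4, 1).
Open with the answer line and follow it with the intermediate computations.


Answer: sqrt(EG - F^2) = 3*sqrt(713)/16

E = 137/16, F = -715/64, G = 4481/256; EG - F^2 = 6417/256


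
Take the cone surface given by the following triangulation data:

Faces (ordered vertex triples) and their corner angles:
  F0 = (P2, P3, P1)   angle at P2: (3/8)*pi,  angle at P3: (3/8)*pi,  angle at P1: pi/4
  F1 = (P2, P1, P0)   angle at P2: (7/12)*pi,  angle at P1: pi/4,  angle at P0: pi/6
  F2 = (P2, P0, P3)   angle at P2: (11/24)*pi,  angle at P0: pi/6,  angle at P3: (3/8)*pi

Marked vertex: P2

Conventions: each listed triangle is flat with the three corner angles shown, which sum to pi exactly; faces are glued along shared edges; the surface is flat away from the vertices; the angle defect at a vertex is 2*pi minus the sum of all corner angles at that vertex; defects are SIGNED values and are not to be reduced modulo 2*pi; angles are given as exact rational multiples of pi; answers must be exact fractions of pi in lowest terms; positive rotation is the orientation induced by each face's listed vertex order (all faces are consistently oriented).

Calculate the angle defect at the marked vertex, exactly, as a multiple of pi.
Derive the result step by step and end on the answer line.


Sum of corner angles at P2: (17/12)*pi
defect = 2*pi - (17/12)*pi

Answer: defect(P2) = (7/12)*pi


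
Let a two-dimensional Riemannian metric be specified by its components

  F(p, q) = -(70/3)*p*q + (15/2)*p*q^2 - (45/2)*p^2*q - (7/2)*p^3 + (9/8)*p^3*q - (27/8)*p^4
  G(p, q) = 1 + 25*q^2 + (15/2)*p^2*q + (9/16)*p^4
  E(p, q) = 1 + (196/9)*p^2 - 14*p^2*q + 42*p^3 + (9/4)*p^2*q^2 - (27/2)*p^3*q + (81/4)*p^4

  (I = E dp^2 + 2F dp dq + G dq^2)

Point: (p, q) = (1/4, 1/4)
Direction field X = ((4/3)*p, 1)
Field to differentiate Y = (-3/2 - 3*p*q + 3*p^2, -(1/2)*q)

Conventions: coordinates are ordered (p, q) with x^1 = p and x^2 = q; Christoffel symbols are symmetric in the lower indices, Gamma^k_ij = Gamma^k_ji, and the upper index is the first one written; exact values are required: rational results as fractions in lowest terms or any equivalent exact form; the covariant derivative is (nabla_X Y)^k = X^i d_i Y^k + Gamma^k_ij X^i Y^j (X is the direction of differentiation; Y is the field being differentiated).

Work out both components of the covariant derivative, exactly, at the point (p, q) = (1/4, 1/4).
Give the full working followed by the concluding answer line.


E = 6529/2304, F = -5395/3072, G = 10985/4096 at the point
E_p = 10205/576, E_q = -65/64, F_p = -13811/1536, F_q = -9653/1536, G_p = 249/256, G_q = 415/32
EG - F^2 = 166465/36864;  g^inv = (36864/166465) * [[10985/4096, 5395/3072], [5395/3072, 6529/2304]]
first-kind symbols [ij,l] = (1/2)(d_i g_jl + d_j g_il - d_l g_ij): [pp,p] = E_p/2 = 10205/1152, [pp,q] = F_p - E_q/2 = -13031/1536, [pq,p] = E_q/2 = -65/128, [pq,q] = G_p/2 = 249/512, [qq,p] = F_q - G_p/2 = -325/48, [qq,q] = G_q/2 = 415/64
Gamma^p_ij = (G*[ij,p] - F*[ij,q])/(EG - F^2), Gamma^q_ij = (E*[ij,q] - F*[ij,p])/(EG - F^2)
Gamma_ppp = 5024/2561, Gamma_ppq = -288/2561, Gamma_pqq = -3840/2561, Gamma_qpp = -312744/166465, Gamma_qpq = 17928/166465, Gamma_qqq = 47808/33293
X = (1/3, 1), Y = (-3/2, -1/8) at the point

Answer: (nabla_X Y)^p = -5737/5122, (nabla_X Y)^q = 31241/332930


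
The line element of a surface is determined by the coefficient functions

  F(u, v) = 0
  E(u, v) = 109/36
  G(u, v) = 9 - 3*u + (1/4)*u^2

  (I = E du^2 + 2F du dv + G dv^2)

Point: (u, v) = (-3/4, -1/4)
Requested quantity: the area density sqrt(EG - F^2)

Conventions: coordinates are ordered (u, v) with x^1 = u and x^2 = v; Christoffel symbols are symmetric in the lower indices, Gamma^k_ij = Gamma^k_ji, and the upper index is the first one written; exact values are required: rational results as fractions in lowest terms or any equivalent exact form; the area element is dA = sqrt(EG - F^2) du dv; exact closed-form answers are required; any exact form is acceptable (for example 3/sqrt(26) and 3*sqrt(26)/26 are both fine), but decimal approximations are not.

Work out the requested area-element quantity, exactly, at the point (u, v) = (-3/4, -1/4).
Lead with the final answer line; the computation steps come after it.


Answer: sqrt(EG - F^2) = 9*sqrt(109)/16

E = 109/36, F = 0, G = 729/64; EG - F^2 = 8829/256


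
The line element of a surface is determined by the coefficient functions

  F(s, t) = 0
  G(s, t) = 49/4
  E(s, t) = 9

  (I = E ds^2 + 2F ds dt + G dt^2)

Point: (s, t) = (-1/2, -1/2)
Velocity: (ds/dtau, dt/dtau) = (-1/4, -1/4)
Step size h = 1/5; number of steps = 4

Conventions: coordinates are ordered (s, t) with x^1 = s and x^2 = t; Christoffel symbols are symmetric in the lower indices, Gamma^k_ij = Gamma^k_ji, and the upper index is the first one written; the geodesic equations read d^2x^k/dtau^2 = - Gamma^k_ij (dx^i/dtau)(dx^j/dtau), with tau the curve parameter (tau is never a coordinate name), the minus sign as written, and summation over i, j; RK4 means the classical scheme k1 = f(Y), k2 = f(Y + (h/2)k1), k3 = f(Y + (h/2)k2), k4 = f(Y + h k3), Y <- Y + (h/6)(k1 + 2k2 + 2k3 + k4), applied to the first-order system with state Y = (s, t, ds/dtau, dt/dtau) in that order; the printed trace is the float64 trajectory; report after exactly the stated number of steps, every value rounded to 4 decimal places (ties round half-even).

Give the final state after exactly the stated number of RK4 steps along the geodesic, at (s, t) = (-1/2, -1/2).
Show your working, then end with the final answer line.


f(Y) = (ds/dtau, dt/dtau, -Gamma^s_ij Y'^i Y'^j, -Gamma^t_ij Y'^i Y'^j) with the Gammas evaluated at the stage position; h = 0.200000; intermediate values shown to 6 dp
step 0: s = -0.5000, t = -0.5000, ds/dtau = -0.2500, dt/dtau = -0.2500
step 1:
  k1: at (s, t) = (-0.500000, -0.500000), (ds/dtau, dt/dtau) = (-0.250000, -0.250000); Gamma_sss = 0.000000, Gamma_sst = 0.000000, Gamma_stt = 0.000000, Gamma_tss = 0.000000, Gamma_tst = 0.000000, Gamma_ttt = 0.000000; k1 = (-0.250000, -0.250000, 0.000000, 0.000000)
  k2: at (s, t) = (-0.525000, -0.525000), (ds/dtau, dt/dtau) = (-0.250000, -0.250000); Gamma_sss = 0.000000, Gamma_sst = 0.000000, Gamma_stt = 0.000000, Gamma_tss = 0.000000, Gamma_tst = 0.000000, Gamma_ttt = 0.000000; k2 = (-0.250000, -0.250000, 0.000000, 0.000000)
  k3: at (s, t) = (-0.525000, -0.525000), (ds/dtau, dt/dtau) = (-0.250000, -0.250000); Gamma_sss = 0.000000, Gamma_sst = 0.000000, Gamma_stt = 0.000000, Gamma_tss = 0.000000, Gamma_tst = 0.000000, Gamma_ttt = 0.000000; k3 = (-0.250000, -0.250000, 0.000000, 0.000000)
  k4: at (s, t) = (-0.550000, -0.550000), (ds/dtau, dt/dtau) = (-0.250000, -0.250000); Gamma_sss = 0.000000, Gamma_sst = 0.000000, Gamma_stt = 0.000000, Gamma_tss = 0.000000, Gamma_tst = 0.000000, Gamma_ttt = 0.000000; k4 = (-0.250000, -0.250000, 0.000000, 0.000000)
  Y <- Y + (h/6)(k1 + 2k2 + 2k3 + k4): s = -0.5500, t = -0.5500, ds/dtau = -0.2500, dt/dtau = -0.2500
step 2:
  k1: at (s, t) = (-0.550000, -0.550000), (ds/dtau, dt/dtau) = (-0.250000, -0.250000); Gamma_sss = 0.000000, Gamma_sst = 0.000000, Gamma_stt = 0.000000, Gamma_tss = 0.000000, Gamma_tst = 0.000000, Gamma_ttt = 0.000000; k1 = (-0.250000, -0.250000, 0.000000, 0.000000)
  k2: at (s, t) = (-0.575000, -0.575000), (ds/dtau, dt/dtau) = (-0.250000, -0.250000); Gamma_sss = 0.000000, Gamma_sst = 0.000000, Gamma_stt = 0.000000, Gamma_tss = 0.000000, Gamma_tst = 0.000000, Gamma_ttt = 0.000000; k2 = (-0.250000, -0.250000, 0.000000, 0.000000)
  k3: at (s, t) = (-0.575000, -0.575000), (ds/dtau, dt/dtau) = (-0.250000, -0.250000); Gamma_sss = 0.000000, Gamma_sst = 0.000000, Gamma_stt = 0.000000, Gamma_tss = 0.000000, Gamma_tst = 0.000000, Gamma_ttt = 0.000000; k3 = (-0.250000, -0.250000, 0.000000, 0.000000)
  k4: at (s, t) = (-0.600000, -0.600000), (ds/dtau, dt/dtau) = (-0.250000, -0.250000); Gamma_sss = 0.000000, Gamma_sst = 0.000000, Gamma_stt = 0.000000, Gamma_tss = 0.000000, Gamma_tst = 0.000000, Gamma_ttt = 0.000000; k4 = (-0.250000, -0.250000, 0.000000, 0.000000)
  Y <- Y + (h/6)(k1 + 2k2 + 2k3 + k4): s = -0.6000, t = -0.6000, ds/dtau = -0.2500, dt/dtau = -0.2500
step 3:
  k1: at (s, t) = (-0.600000, -0.600000), (ds/dtau, dt/dtau) = (-0.250000, -0.250000); Gamma_sss = 0.000000, Gamma_sst = 0.000000, Gamma_stt = 0.000000, Gamma_tss = 0.000000, Gamma_tst = 0.000000, Gamma_ttt = 0.000000; k1 = (-0.250000, -0.250000, 0.000000, 0.000000)
  k2: at (s, t) = (-0.625000, -0.625000), (ds/dtau, dt/dtau) = (-0.250000, -0.250000); Gamma_sss = 0.000000, Gamma_sst = 0.000000, Gamma_stt = 0.000000, Gamma_tss = 0.000000, Gamma_tst = 0.000000, Gamma_ttt = 0.000000; k2 = (-0.250000, -0.250000, 0.000000, 0.000000)
  k3: at (s, t) = (-0.625000, -0.625000), (ds/dtau, dt/dtau) = (-0.250000, -0.250000); Gamma_sss = 0.000000, Gamma_sst = 0.000000, Gamma_stt = 0.000000, Gamma_tss = 0.000000, Gamma_tst = 0.000000, Gamma_ttt = 0.000000; k3 = (-0.250000, -0.250000, 0.000000, 0.000000)
  k4: at (s, t) = (-0.650000, -0.650000), (ds/dtau, dt/dtau) = (-0.250000, -0.250000); Gamma_sss = 0.000000, Gamma_sst = 0.000000, Gamma_stt = 0.000000, Gamma_tss = 0.000000, Gamma_tst = 0.000000, Gamma_ttt = 0.000000; k4 = (-0.250000, -0.250000, 0.000000, 0.000000)
  Y <- Y + (h/6)(k1 + 2k2 + 2k3 + k4): s = -0.6500, t = -0.6500, ds/dtau = -0.2500, dt/dtau = -0.2500
step 4:
  k1: at (s, t) = (-0.650000, -0.650000), (ds/dtau, dt/dtau) = (-0.250000, -0.250000); Gamma_sss = 0.000000, Gamma_sst = 0.000000, Gamma_stt = 0.000000, Gamma_tss = 0.000000, Gamma_tst = 0.000000, Gamma_ttt = 0.000000; k1 = (-0.250000, -0.250000, 0.000000, 0.000000)
  k2: at (s, t) = (-0.675000, -0.675000), (ds/dtau, dt/dtau) = (-0.250000, -0.250000); Gamma_sss = 0.000000, Gamma_sst = 0.000000, Gamma_stt = 0.000000, Gamma_tss = 0.000000, Gamma_tst = 0.000000, Gamma_ttt = 0.000000; k2 = (-0.250000, -0.250000, 0.000000, 0.000000)
  k3: at (s, t) = (-0.675000, -0.675000), (ds/dtau, dt/dtau) = (-0.250000, -0.250000); Gamma_sss = 0.000000, Gamma_sst = 0.000000, Gamma_stt = 0.000000, Gamma_tss = 0.000000, Gamma_tst = 0.000000, Gamma_ttt = 0.000000; k3 = (-0.250000, -0.250000, 0.000000, 0.000000)
  k4: at (s, t) = (-0.700000, -0.700000), (ds/dtau, dt/dtau) = (-0.250000, -0.250000); Gamma_sss = 0.000000, Gamma_sst = 0.000000, Gamma_stt = 0.000000, Gamma_tss = 0.000000, Gamma_tst = 0.000000, Gamma_ttt = 0.000000; k4 = (-0.250000, -0.250000, 0.000000, 0.000000)
  Y <- Y + (h/6)(k1 + 2k2 + 2k3 + k4): s = -0.7000, t = -0.7000, ds/dtau = -0.2500, dt/dtau = -0.2500

Answer: s = -0.7000, t = -0.7000, ds/dtau = -0.2500, dt/dtau = -0.2500


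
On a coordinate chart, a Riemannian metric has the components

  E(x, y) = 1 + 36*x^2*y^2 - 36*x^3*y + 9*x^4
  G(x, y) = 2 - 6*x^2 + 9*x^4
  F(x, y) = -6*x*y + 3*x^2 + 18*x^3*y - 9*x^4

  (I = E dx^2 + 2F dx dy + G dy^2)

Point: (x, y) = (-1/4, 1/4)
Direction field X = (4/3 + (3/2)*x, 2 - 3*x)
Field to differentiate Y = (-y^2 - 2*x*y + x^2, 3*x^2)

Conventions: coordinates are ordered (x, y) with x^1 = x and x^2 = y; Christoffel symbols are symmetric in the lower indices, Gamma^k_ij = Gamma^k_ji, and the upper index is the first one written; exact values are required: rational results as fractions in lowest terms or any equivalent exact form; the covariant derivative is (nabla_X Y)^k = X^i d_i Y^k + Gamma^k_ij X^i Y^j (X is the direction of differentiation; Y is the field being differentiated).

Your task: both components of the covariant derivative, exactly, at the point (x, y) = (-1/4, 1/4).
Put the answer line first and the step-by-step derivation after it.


Answer: (nabla_X Y)^x = -20333/24288, (nabla_X Y)^y = -10221/8096

E = 337/256, F = 117/256, G = 425/256 at the point
E_x = -27/8, E_y = 27/16, F_x = -51/32, F_y = 39/32, G_x = 39/16, G_y = 0
EG - F^2 = 253/128;  g^inv = (128/253) * [[425/256, -117/256], [-117/256, 337/256]]
first-kind symbols [ij,l] = (1/2)(d_i g_jl + d_j g_il - d_l g_ij): [xx,x] = E_x/2 = -27/16, [xx,y] = F_x - E_y/2 = -39/16, [xy,x] = E_y/2 = 27/32, [xy,y] = G_x/2 = 39/32, [yy,x] = F_y - G_x/2 = 0, [yy,y] = G_y/2 = 0
Gamma^x_ij = (G*[ij,x] - F*[ij,y])/(EG - F^2), Gamma^y_ij = (E*[ij,y] - F*[ij,x])/(EG - F^2)
Gamma_xxx = -216/253, Gamma_xxy = 108/253, Gamma_xyy = 0, Gamma_yxx = -312/253, Gamma_yxy = 156/253, Gamma_yyy = 0
X = (23/24, 11/4), Y = (1/8, 3/16) at the point


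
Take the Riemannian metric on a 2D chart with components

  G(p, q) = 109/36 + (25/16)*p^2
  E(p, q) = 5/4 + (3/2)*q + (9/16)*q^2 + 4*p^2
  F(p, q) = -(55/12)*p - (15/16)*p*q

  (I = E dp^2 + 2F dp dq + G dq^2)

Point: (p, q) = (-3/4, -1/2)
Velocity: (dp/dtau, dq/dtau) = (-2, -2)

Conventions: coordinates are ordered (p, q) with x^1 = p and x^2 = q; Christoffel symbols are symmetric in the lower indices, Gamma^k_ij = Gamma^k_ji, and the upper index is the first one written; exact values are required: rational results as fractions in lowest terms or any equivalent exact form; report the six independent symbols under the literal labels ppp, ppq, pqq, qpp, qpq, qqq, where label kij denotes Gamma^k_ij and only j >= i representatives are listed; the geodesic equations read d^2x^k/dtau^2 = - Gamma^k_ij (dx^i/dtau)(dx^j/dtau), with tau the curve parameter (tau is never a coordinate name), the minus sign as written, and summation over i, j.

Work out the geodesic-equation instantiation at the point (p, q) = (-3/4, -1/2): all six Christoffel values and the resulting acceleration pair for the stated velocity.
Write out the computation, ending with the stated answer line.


E = 185/64, F = 395/128, G = 9001/2304 at the point
E_p = -6, E_q = 15/16, F_p = -395/96, F_q = 45/64, G_p = -75/32, G_q = 0
EG - F^2 = 8155/4608;  g^inv = (4608/8155) * [[9001/2304, -395/128], [-395/128, 185/64]]
first-kind symbols [ij,l] = (1/2)(d_i g_jl + d_j g_il - d_l g_ij): [pp,p] = E_p/2 = -3, [pp,q] = F_p - E_q/2 = -55/12, [pq,p] = E_q/2 = 15/32, [pq,q] = G_p/2 = -75/64, [qq,p] = F_q - G_p/2 = 15/8, [qq,q] = G_q/2 = 0
Gamma^p_ij = (G*[ij,p] - F*[ij,q])/(EG - F^2), Gamma^q_ij = (E*[ij,q] - F*[ij,p])/(EG - F^2)
Gamma_ppp = 11169/8155, Gamma_ppq = 10041/3262, Gamma_pqq = 27003/6524, Gamma_qpp = -3678/1631, Gamma_qpq = -4455/1631, Gamma_qqq = -10665/3262
d^2p/dtau^2 = -(Gamma_ppp*(-2)^2 + 2*Gamma_ppq*(-2)*(-2) + Gamma_pqq*(-2)^2) = -380511/8155
d^2q/dtau^2 = -(Gamma_qpp*(-2)^2 + 2*Gamma_qpq*(-2)*(-2) + Gamma_qqq*(-2)^2) = 71682/1631

Answer: Gamma_ppp = 11169/8155, Gamma_ppq = 10041/3262, Gamma_pqq = 27003/6524, Gamma_qpp = -3678/1631, Gamma_qpq = -4455/1631, Gamma_qqq = -10665/3262; accelerations (d^2p/dtau^2, d^2q/dtau^2) = (-380511/8155, 71682/1631)


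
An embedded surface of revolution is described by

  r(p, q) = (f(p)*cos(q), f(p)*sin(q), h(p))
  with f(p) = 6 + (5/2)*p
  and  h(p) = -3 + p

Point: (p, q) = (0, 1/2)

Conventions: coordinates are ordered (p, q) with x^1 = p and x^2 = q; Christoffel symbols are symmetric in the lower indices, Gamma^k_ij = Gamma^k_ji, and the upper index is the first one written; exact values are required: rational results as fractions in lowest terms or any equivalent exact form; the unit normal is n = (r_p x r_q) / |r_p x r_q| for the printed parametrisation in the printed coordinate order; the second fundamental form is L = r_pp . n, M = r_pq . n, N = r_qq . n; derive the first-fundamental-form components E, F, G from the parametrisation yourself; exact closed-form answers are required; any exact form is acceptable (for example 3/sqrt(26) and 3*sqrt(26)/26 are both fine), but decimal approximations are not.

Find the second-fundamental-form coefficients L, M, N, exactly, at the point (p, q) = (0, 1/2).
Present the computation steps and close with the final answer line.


f = 6, f' = 5/2, f'' = 0, h' = 1, h'' = 0
E = 29/4, F = 0, G = 36; answer radicand W^2 = 29/4
unnormalised second-form numerators: l = 0, m = 0, n = 6; L = l/sqrt(29/4), and similarly M = m/sqrt(W^2), N = n/sqrt(W^2)

Answer: L = 0, M = 0, N = 12*sqrt(29)/29


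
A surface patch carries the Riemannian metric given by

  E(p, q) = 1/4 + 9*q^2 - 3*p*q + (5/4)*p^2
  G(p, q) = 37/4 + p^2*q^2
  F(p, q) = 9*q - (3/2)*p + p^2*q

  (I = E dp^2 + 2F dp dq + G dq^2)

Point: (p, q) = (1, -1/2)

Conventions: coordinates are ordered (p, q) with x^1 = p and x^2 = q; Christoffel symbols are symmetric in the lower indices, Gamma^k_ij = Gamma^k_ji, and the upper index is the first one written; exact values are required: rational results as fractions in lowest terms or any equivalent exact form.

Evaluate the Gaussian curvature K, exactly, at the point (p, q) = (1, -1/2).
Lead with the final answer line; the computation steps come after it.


Answer: K = -7925/3721

E = 21/4, F = -13/2, G = 19/2, EG - F^2 = 61/8 at the point
E_p = 4, E_q = -12, F_p = -5/2, F_q = 10, G_p = 1/2, G_q = -1
E_qq = 18, F_pq = 2, G_pp = 1/2
By Brioschi, K is (det M1 - det M2) divided by (EG - F^2) squared.
M1 = [[-E_qq/2 + F_pq - G_pp/2, E_p/2, F_p - E_q/2], [F_q - G_p/2, E, F], [G_q/2, F, G]] = [[-29/4, 2, 7/2], [39/4, 21/4, -13/2], [-1/2, -13/2, 19/2]]; det M1 = -14293/32
M2 = [[0, E_q/2, G_p/2], [E_q/2, E, F], [G_p/2, F, G]] = [[0, -6, 1/4], [-6, 21/4, -13/2], [1/4, -13/2, 19/2]]; det M2 = -20661/64
det M1 - det M2 = -7925/64; K = -7925/64 / (61/8)^2 = -7925/3721


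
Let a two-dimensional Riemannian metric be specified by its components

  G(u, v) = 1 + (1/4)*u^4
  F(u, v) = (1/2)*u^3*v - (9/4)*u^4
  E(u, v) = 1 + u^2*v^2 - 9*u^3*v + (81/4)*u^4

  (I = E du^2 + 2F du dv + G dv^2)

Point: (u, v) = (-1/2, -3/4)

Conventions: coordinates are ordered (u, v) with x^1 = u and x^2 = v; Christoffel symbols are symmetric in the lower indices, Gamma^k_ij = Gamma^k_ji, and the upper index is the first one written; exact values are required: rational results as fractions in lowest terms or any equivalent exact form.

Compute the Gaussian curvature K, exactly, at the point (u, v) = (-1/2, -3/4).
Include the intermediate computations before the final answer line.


E = 25/16, F = -3/32, G = 65/64, EG - F^2 = 101/64 at the point
E_u = -45/8, E_v = 3/4, F_u = 27/32, F_v = -1/16, G_u = -1/8, G_v = 0
E_vv = 1/2, F_uv = 3/8, G_uu = 3/4
Compute both Brioschi determinants and normalise by (EG - F^2)^2.
M1 = [[-E_vv/2 + F_uv - G_uu/2, E_u/2, F_u - E_v/2], [F_v - G_u/2, E, F], [G_v/2, F, G]] = [[-1/4, -45/16, 15/32], [0, 25/16, -3/32], [0, -3/32, 65/64]]; det M1 = -101/256
M2 = [[0, E_v/2, G_u/2], [E_v/2, E, F], [G_u/2, F, G]] = [[0, 3/8, -1/16], [3/8, 25/16, -3/32], [-1/16, -3/32, 65/64]]; det M2 = -37/256
det M1 - det M2 = -1/4; K = -1/4 / (101/64)^2 = -1024/10201

Answer: K = -1024/10201


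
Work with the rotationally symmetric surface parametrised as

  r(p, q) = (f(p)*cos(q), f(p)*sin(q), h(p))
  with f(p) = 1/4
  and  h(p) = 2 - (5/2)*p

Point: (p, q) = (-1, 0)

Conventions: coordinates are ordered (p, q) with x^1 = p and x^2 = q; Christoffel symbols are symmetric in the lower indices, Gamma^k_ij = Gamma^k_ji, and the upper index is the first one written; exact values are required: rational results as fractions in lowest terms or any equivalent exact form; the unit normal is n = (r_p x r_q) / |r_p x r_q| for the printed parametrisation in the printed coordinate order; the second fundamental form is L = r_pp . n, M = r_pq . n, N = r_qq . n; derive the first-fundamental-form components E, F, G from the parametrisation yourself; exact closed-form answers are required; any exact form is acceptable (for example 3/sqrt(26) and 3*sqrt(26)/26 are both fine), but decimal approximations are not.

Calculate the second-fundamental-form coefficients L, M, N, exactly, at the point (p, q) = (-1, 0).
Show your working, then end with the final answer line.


f = 1/4, f' = 0, f'' = 0, h' = -5/2, h'' = 0
E = 25/4, F = 0, G = 1/16; answer radicand W^2 = 25/4
unnormalised second-form numerators: l = 0, m = 0, n = -5/8; L = l/sqrt(25/4), and similarly M = m/sqrt(W^2), N = n/sqrt(W^2)

Answer: L = 0, M = 0, N = -1/4


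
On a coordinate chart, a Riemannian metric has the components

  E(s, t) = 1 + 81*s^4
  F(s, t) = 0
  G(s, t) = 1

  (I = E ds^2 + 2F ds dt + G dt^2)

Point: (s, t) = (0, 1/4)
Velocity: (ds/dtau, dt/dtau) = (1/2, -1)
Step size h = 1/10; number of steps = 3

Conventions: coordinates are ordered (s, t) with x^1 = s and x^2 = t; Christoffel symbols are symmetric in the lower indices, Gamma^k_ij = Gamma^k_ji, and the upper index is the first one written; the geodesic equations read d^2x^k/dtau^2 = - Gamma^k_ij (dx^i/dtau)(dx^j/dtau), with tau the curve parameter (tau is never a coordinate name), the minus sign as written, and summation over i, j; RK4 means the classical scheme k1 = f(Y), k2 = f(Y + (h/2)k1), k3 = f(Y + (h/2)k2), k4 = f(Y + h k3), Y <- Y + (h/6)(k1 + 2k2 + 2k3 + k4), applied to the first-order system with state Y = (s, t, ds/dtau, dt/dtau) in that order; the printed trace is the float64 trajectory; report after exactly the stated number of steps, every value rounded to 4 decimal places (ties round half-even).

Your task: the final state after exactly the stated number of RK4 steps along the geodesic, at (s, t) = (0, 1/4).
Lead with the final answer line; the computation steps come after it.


Answer: s = 0.1494, t = -0.0500, ds/dtau = 0.4902, dt/dtau = -1.0000

f(Y) = (ds/dtau, dt/dtau, -Gamma^s_ij Y'^i Y'^j, -Gamma^t_ij Y'^i Y'^j) with the Gammas evaluated at the stage position; h = 0.100000; intermediate values shown to 6 dp
step 0: s = 0.0000, t = 0.2500, ds/dtau = 0.5000, dt/dtau = -1.0000
step 1:
  k1: at (s, t) = (0.000000, 0.250000), (ds/dtau, dt/dtau) = (0.500000, -1.000000); Gamma_sss = 0.000000, Gamma_sst = 0.000000, Gamma_stt = 0.000000, Gamma_tss = 0.000000, Gamma_tst = 0.000000, Gamma_ttt = 0.000000; k1 = (0.500000, -1.000000, 0.000000, 0.000000)
  k2: at (s, t) = (0.025000, 0.200000), (ds/dtau, dt/dtau) = (0.500000, -1.000000); Gamma_sss = 0.002531, Gamma_sst = 0.000000, Gamma_stt = 0.000000, Gamma_tss = 0.000000, Gamma_tst = 0.000000, Gamma_ttt = 0.000000; k2 = (0.500000, -1.000000, -0.000633, 0.000000)
  k3: at (s, t) = (0.025000, 0.200000), (ds/dtau, dt/dtau) = (0.499968, -1.000000); Gamma_sss = 0.002531, Gamma_sst = 0.000000, Gamma_stt = 0.000000, Gamma_tss = 0.000000, Gamma_tst = 0.000000, Gamma_ttt = 0.000000; k3 = (0.499968, -1.000000, -0.000633, 0.000000)
  k4: at (s, t) = (0.049997, 0.150000), (ds/dtau, dt/dtau) = (0.499937, -1.000000); Gamma_sss = 0.020236, Gamma_sst = 0.000000, Gamma_stt = 0.000000, Gamma_tss = 0.000000, Gamma_tst = 0.000000, Gamma_ttt = 0.000000; k4 = (0.499937, -1.000000, -0.005058, 0.000000)
  Y <- Y + (h/6)(k1 + 2k2 + 2k3 + k4): s = 0.0500, t = 0.1500, ds/dtau = 0.4999, dt/dtau = -1.0000
step 2:
  k1: at (s, t) = (0.049998, 0.150000), (ds/dtau, dt/dtau) = (0.499874, -1.000000); Gamma_sss = 0.020237, Gamma_sst = 0.000000, Gamma_stt = 0.000000, Gamma_tss = 0.000000, Gamma_tst = 0.000000, Gamma_ttt = 0.000000; k1 = (0.499874, -1.000000, -0.005057, 0.000000)
  k2: at (s, t) = (0.074992, 0.100000), (ds/dtau, dt/dtau) = (0.499621, -1.000000); Gamma_sss = 0.068146, Gamma_sst = 0.000000, Gamma_stt = 0.000000, Gamma_tss = 0.000000, Gamma_tst = 0.000000, Gamma_ttt = 0.000000; k2 = (0.499621, -1.000000, -0.017011, 0.000000)
  k3: at (s, t) = (0.074979, 0.100000), (ds/dtau, dt/dtau) = (0.499023, -1.000000); Gamma_sss = 0.068112, Gamma_sst = 0.000000, Gamma_stt = 0.000000, Gamma_tss = 0.000000, Gamma_tst = 0.000000, Gamma_ttt = 0.000000; k3 = (0.499023, -1.000000, -0.016961, 0.000000)
  k4: at (s, t) = (0.099900, 0.050000), (ds/dtau, dt/dtau) = (0.498177, -1.000000); Gamma_sss = 0.160223, Gamma_sst = 0.000000, Gamma_stt = 0.000000, Gamma_tss = 0.000000, Gamma_tst = 0.000000, Gamma_ttt = 0.000000; k4 = (0.498177, -1.000000, -0.039764, 0.000000)
  Y <- Y + (h/6)(k1 + 2k2 + 2k3 + k4): s = 0.0999, t = 0.0500, ds/dtau = 0.4980, dt/dtau = -1.0000
step 3:
  k1: at (s, t) = (0.099920, 0.050000), (ds/dtau, dt/dtau) = (0.497994, -1.000000); Gamma_sss = 0.160318, Gamma_sst = 0.000000, Gamma_stt = 0.000000, Gamma_tss = 0.000000, Gamma_tst = 0.000000, Gamma_ttt = 0.000000; k1 = (0.497994, -1.000000, -0.039759, 0.000000)
  k2: at (s, t) = (0.124820, 0.000000), (ds/dtau, dt/dtau) = (0.496006, -1.000000); Gamma_sss = 0.308966, Gamma_sst = 0.000000, Gamma_stt = 0.000000, Gamma_tss = 0.000000, Gamma_tst = 0.000000, Gamma_ttt = 0.000000; k2 = (0.496006, -1.000000, -0.076012, 0.000000)
  k3: at (s, t) = (0.124721, 0.000000), (ds/dtau, dt/dtau) = (0.494193, -1.000000); Gamma_sss = 0.308247, Gamma_sst = 0.000000, Gamma_stt = 0.000000, Gamma_tss = 0.000000, Gamma_tst = 0.000000, Gamma_ttt = 0.000000; k3 = (0.494193, -1.000000, -0.075282, 0.000000)
  k4: at (s, t) = (0.149340, -0.050000), (ds/dtau, dt/dtau) = (0.490466, -1.000000); Gamma_sss = 0.518663, Gamma_sst = 0.000000, Gamma_stt = 0.000000, Gamma_tss = 0.000000, Gamma_tst = 0.000000, Gamma_ttt = 0.000000; k4 = (0.490466, -1.000000, -0.124768, 0.000000)
  Y <- Y + (h/6)(k1 + 2k2 + 2k3 + k4): s = 0.1494, t = -0.0500, ds/dtau = 0.4902, dt/dtau = -1.0000


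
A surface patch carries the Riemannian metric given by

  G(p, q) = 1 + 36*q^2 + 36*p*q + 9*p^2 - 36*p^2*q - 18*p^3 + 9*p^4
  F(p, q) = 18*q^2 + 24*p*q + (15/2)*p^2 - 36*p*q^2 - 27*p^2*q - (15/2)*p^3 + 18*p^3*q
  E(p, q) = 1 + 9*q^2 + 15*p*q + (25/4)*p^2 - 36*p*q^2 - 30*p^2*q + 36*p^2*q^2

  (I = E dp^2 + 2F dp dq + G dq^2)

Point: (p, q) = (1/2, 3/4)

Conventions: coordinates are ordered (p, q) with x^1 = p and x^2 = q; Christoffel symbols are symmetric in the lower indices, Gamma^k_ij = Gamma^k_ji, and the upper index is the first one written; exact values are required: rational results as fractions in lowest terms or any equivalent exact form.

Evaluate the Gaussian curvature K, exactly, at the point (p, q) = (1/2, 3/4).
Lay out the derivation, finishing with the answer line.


E = 41/16, F = 105/16, G = 457/16, EG - F^2 = 241/8 at the point
E_p = -5, E_q = 0, F_p = -21/2, F_q = 15/2, G_p = 0, G_q = 63
E_qq = 0, F_pq = -87/2, G_pp = -63
Evaluate Brioschi's two determinant matrices M1, M2 and divide by (EG - F^2)^2.
M1 = [[-E_qq/2 + F_pq - G_pp/2, E_p/2, F_p - E_q/2], [F_q - G_p/2, E, F], [G_q/2, F, G]] = [[-12, -5/2, -21/2], [15/2, 41/16, 105/16], [63/2, 105/16, 457/16]]; det M1 = -12
M2 = [[0, E_q/2, G_p/2], [E_q/2, E, F], [G_p/2, F, G]] = [[0, 0, 0], [0, 41/16, 105/16], [0, 105/16, 457/16]]; det M2 = 0
det M1 - det M2 = -12; K = -12 / (241/8)^2 = -768/58081

Answer: K = -768/58081


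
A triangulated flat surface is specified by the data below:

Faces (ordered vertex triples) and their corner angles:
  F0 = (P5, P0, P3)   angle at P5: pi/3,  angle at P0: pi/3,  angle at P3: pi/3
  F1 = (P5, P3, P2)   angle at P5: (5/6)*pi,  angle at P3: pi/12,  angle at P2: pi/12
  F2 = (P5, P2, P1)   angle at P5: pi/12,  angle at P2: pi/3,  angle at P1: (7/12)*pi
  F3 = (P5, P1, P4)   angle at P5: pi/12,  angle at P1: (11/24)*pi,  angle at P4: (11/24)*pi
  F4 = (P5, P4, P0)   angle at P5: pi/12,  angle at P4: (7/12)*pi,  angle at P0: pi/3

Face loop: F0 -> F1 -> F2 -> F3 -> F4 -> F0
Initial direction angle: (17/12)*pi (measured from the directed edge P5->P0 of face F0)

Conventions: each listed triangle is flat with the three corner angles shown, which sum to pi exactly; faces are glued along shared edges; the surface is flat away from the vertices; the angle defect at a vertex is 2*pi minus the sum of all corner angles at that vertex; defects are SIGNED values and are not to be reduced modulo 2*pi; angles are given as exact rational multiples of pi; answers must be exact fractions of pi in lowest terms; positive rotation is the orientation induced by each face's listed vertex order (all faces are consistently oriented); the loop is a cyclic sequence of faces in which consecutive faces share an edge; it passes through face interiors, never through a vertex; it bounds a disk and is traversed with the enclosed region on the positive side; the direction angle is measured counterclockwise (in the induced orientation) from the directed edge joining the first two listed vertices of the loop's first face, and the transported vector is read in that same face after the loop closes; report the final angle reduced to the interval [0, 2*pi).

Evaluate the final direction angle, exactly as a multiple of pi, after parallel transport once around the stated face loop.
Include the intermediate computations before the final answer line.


enclosed vertex P5: corner angles sum to (17/12)*pi, defect = 2*pi - (17/12)*pi = (7/12)*pi
transport around the loop rotates by the sum of enclosed defects; add to the initial angle mod 2*pi
final angle = (17/12)*pi + (7/12)*pi = 0 (mod 2*pi)

Answer: final direction angle = 0


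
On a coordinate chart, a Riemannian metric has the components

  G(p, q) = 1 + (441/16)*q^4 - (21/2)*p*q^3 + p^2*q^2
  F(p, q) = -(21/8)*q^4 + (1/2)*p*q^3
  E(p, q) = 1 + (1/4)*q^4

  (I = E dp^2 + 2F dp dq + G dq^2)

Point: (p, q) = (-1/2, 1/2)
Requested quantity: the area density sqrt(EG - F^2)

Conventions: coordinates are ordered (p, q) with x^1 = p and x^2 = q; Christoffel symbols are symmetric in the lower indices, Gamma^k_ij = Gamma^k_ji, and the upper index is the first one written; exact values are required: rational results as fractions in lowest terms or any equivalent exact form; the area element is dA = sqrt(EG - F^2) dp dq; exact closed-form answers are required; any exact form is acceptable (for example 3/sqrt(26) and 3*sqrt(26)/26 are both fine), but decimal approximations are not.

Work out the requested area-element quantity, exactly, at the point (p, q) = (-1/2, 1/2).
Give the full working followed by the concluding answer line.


E = 65/64, F = -25/128, G = 881/256; EG - F^2 = 885/256

Answer: sqrt(EG - F^2) = sqrt(885)/16


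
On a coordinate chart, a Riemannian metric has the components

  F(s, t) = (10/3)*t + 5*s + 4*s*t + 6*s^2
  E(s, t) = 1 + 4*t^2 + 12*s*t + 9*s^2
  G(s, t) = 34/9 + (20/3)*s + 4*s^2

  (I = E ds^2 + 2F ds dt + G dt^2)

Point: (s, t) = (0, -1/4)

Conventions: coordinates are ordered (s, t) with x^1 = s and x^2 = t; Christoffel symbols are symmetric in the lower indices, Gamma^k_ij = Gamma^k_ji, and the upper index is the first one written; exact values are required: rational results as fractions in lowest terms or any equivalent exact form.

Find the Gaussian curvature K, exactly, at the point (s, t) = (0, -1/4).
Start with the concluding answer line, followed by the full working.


Answer: K = -5184/21025

E = 5/4, F = -5/6, G = 34/9, EG - F^2 = 145/36 at the point
E_s = -3, E_t = -2, F_s = 4, F_t = 10/3, G_s = 20/3, G_t = 0
E_tt = 8, F_st = 4, G_ss = 8
By Brioschi, K is (det M1 - det M2) divided by (EG - F^2) squared.
M1 = [[-E_tt/2 + F_st - G_ss/2, E_s/2, F_s - E_t/2], [F_t - G_s/2, E, F], [G_t/2, F, G]] = [[-4, -3/2, 5], [0, 5/4, -5/6], [0, -5/6, 34/9]]; det M1 = -145/9
M2 = [[0, E_t/2, G_s/2], [E_t/2, E, F], [G_s/2, F, G]] = [[0, -1, 10/3], [-1, 5/4, -5/6], [10/3, -5/6, 34/9]]; det M2 = -109/9
det M1 - det M2 = -4; K = -4 / (145/36)^2 = -5184/21025


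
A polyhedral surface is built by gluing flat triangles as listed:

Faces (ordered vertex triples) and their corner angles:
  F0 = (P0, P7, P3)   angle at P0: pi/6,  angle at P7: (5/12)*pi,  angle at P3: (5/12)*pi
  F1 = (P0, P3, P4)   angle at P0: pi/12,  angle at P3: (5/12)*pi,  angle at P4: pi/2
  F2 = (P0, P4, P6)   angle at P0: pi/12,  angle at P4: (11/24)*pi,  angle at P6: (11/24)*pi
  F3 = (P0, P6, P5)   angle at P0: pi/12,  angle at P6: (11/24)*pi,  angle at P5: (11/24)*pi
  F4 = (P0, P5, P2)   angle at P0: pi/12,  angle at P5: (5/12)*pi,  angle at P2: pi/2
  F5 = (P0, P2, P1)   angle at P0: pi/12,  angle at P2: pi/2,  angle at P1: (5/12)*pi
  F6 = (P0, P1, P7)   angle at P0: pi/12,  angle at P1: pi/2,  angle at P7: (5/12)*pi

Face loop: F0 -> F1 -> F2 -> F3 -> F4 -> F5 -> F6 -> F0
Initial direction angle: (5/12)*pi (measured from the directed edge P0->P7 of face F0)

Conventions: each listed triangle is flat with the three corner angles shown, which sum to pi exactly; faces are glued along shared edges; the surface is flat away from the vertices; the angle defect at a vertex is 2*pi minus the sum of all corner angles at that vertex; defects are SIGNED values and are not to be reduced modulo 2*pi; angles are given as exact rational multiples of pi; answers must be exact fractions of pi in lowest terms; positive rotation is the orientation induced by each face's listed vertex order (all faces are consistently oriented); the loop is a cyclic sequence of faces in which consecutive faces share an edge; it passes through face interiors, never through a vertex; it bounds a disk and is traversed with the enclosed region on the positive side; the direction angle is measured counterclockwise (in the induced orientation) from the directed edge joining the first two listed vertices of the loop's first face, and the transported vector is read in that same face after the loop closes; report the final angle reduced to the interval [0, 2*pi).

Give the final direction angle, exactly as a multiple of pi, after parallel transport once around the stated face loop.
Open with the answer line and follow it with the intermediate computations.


Answer: final direction angle = (7/4)*pi

enclosed vertex P0: corner angles sum to (2/3)*pi, defect = 2*pi - (2/3)*pi = (4/3)*pi
the rotation equals the total enclosed defect, so the final angle is initial + defects (mod 2*pi)
final angle = (5/12)*pi + (4/3)*pi = (7/4)*pi (mod 2*pi)


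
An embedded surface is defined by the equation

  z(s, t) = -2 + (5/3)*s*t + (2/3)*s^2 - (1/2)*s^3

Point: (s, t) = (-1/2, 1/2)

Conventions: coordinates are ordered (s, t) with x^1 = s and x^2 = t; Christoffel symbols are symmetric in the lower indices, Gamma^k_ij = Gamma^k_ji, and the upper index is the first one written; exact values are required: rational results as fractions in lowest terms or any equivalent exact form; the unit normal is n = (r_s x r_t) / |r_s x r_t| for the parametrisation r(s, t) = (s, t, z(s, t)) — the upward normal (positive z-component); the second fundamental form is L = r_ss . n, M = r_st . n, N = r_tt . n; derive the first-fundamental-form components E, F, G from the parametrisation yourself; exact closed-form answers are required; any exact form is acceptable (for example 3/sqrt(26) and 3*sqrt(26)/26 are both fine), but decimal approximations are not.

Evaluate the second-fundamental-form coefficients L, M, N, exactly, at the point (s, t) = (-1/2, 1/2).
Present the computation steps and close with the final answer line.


z_s = -5/24, z_t = -5/6, z_ss = 17/6, z_st = 5/3, z_tt = 0
E = 601/576, F = 25/144, G = 61/36; answer radicand W^2 = 1001/576
unnormalised second-form numerators: l = 17/6, m = 5/3, n = 0; L = l/sqrt(1001/576), and similarly M = m/sqrt(W^2), N = n/sqrt(W^2)

Answer: L = 68*sqrt(1001)/1001, M = 40*sqrt(1001)/1001, N = 0


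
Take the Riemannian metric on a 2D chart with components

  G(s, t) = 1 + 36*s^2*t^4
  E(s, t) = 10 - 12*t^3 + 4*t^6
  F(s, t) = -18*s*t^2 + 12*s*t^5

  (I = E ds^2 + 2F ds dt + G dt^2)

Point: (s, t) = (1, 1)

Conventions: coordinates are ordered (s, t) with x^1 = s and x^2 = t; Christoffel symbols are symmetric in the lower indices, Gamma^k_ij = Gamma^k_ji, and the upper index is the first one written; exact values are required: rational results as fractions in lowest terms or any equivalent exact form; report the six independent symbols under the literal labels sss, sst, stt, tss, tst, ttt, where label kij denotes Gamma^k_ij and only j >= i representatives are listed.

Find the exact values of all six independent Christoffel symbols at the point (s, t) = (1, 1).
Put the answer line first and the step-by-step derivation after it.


Answer: Gamma_sss = 0, Gamma_sst = -3/19, Gamma_stt = -6/19, Gamma_tss = 0, Gamma_tst = 18/19, Gamma_ttt = 36/19

E = 2, F = -6, G = 37 at the point
E_s = 0, E_t = -12, F_s = -6, F_t = 24, G_s = 72, G_t = 144
EG - F^2 = 38;  g^inv = (1/38) * [[37, 6], [6, 2]]
first-kind symbols [ij,l] = (1/2)(d_i g_jl + d_j g_il - d_l g_ij): [ss,s] = E_s/2 = 0, [ss,t] = F_s - E_t/2 = 0, [st,s] = E_t/2 = -6, [st,t] = G_s/2 = 36, [tt,s] = F_t - G_s/2 = -12, [tt,t] = G_t/2 = 72
Gamma^s_ij = (G*[ij,s] - F*[ij,t])/(EG - F^2), Gamma^t_ij = (E*[ij,t] - F*[ij,s])/(EG - F^2)


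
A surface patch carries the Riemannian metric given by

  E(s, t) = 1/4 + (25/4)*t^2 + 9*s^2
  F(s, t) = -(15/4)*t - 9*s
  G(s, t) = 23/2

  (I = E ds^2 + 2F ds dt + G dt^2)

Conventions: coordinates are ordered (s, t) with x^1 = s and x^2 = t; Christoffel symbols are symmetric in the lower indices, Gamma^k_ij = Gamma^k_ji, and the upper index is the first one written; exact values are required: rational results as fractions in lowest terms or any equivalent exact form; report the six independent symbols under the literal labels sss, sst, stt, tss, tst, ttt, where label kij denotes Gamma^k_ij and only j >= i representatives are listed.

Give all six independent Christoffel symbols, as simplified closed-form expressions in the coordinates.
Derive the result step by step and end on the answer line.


E = 1/4 + (25/4)*t^2 + 9*s^2; F = -(15/4)*t - 9*s; G = 23/2
Gamma^k_ij = (1/2) g^{kl} (d_i g_jl + d_j g_il - d_l g_ij), with g^inv = (1/(EG-F^2)) [[G, -F], [-F, E]]
first partials: E_s = 18*s, E_t = (25/2)*t, F_s = -9, F_t = -15/4, G_s = 0, G_t = 0
D = EG - F^2 = 23/8 + (925/16)*t^2 - (135/2)*s*t + (45/2)*s^2
expanded: Gamma^s_ss = (G E_s - 2F F_s + F E_t)/(2D), Gamma^s_st = (G E_t - F G_s)/(2D), Gamma^s_tt = (2G F_t - G G_s - F G_t)/(2D), Gamma^t_ss = (2E F_s - E E_t - F E_s)/(2D), Gamma^t_st = (E G_s - F E_t)/(2D), Gamma^t_tt = (E G_t - 2F F_t + F G_s)/(2D); substitute and cancel common factors

Answer: Gamma_sss = (-900*s*t + 360*s - 375*t^2 - 540*t)/(360*s^2 - 1080*s*t + 925*t^2 + 46), Gamma_sst = 1150*t/(360*s^2 - 1080*s*t + 925*t^2 + 46), Gamma_stt = -690/(360*s^2 - 1080*s*t + 925*t^2 + 46), Gamma_tss = (-900*s^2*t + 540*s*t - 625*t^3 - 900*t^2 - 25*t - 36)/(360*s^2 - 1080*s*t + 925*t^2 + 46), Gamma_tst = (900*s*t + 375*t^2)/(360*s^2 - 1080*s*t + 925*t^2 + 46), Gamma_ttt = (-540*s - 225*t)/(360*s^2 - 1080*s*t + 925*t^2 + 46)
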